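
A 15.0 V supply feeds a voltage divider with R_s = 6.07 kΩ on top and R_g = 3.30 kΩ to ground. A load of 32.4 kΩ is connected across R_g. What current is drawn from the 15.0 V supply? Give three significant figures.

R_g‖R_L = 2.995 kΩ, so the source sees R_s + R_g‖R_L = 9.065 kΩ.
I = 15.0 V / 9.065 kΩ = 1.65 mA.

I ≈ 1.65 mA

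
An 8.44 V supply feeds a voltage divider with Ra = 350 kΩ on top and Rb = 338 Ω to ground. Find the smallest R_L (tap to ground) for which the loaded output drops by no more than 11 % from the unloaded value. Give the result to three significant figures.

Output resistance R_th = Ra‖Rb = (350000 × 338)/350300 = 337.7 Ω.
The fractional drop is R_th/(R_th + R_L); requiring this ≤ 0.110 gives R_L ≥ R_th(1/0.110 − 1) = 337.7 × 8.091 = 2.73 kΩ.

R_L(min) ≈ 2.73 kΩ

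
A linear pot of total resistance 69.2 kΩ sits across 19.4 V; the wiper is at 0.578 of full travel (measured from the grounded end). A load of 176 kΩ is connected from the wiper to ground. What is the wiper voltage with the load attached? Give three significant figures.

The wiper splits the pot into (1−α)R = 29.20 kΩ above and αR = 40.00 kΩ below.
Lower section ‖ load = 32.59 kΩ.
V_wiper = 19.4 × 32.59/(29.20 + 32.59) = 10.2 V.

V ≈ 10.2 V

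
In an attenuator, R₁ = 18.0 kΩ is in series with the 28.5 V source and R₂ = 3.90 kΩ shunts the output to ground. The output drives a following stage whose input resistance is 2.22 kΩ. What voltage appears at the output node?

The load sits in parallel with R₂: R₂‖R_L = (3.90 × 2.22) / (3.90 + 2.22) = 1.415 kΩ.
V_out = 28.5 × 1.415 / (18.0 + 1.415) = 28.5 × 1.415/19.41 = 2.08 V.

V_out ≈ 2.08 V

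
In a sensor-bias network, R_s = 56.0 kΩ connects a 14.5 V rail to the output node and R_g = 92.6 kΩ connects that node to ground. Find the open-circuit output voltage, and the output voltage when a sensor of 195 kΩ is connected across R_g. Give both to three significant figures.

Unloaded: 9.04 V; loaded: 7.66 V

Open-circuit: V = 14.5 × 92.6/(56.0 + 92.6) = 9.04 V.
With the load, R_g becomes R_g‖R_L = 62.79 kΩ, so V = 14.5 × 62.79/118.8 = 7.66 V.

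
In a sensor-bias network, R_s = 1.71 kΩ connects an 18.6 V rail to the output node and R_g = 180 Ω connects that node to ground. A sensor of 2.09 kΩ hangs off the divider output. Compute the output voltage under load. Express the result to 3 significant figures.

The load sits in parallel with R_g: R_g‖R_L = (180 × 2090) / (180 + 2090) = 165.7 Ω.
V_out = 18.6 × 165.7 / (1710 + 165.7) = 18.6 × 165.7/1876 = 1.64 V.

V_out ≈ 1.64 V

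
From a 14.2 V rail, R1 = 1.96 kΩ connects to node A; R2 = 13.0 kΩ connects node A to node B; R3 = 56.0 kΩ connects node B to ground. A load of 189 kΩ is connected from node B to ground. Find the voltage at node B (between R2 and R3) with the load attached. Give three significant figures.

V ≈ 10.5 V

At node B, R3 is in parallel with the load: R3‖R_L = 43.20 kΩ.
Below node A the resistance is R2 + (R3‖R_L) = 56.20 kΩ, so V_A = 14.2 × 56.20/58.16 = 13.72 V.
Then V_B = V_A × (R3‖R_L)/(R2 + R3‖R_L) = 13.72 × 43.20/56.20 = 10.5 V.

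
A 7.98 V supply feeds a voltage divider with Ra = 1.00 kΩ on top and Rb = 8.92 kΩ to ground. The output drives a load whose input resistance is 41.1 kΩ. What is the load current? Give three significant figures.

I_L ≈ 0.171 mA

Rb‖R_L = 7.329 kΩ; V_out = 7.98 × 7.329/8.329 = 7.022 V.
I_L = V_out / R_L = 7.022 / 41.1 kΩ = 0.171 mA.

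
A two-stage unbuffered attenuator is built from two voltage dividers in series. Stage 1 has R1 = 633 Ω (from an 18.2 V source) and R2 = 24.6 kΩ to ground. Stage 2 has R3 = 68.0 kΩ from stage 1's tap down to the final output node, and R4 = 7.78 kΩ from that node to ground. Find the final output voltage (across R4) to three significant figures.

Stage 2 presents R3+R4 = 75780 Ω as a load on stage 1's tap.
Stage 1's lower leg becomes R2‖(R3+R4) = 18570 Ω, so V_mid = 18.2 × 18570/19200 = 17.60 V.
Stage 2 is itself unloaded: V_out = V_mid × R4/(R3+R4) = 17.60 × 7780/75780 = 1.81 V.

V_out ≈ 1.81 V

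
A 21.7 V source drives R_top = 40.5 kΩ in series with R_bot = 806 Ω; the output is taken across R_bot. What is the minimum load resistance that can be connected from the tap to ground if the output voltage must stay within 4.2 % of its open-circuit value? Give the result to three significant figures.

Output resistance R_th = R_top‖R_bot = (40500 × 806)/41310 = 790.3 Ω.
The fractional drop is R_th/(R_th + R_L); requiring this ≤ 0.0420 gives R_L ≥ R_th(1/0.0420 − 1) = 790.3 × 22.81 = 18.0 kΩ.

R_L(min) ≈ 18.0 kΩ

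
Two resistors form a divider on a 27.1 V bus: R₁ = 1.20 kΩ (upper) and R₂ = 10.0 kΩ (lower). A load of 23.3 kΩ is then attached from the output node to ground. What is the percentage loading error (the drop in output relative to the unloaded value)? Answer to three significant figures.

The divider's output (Thévenin) resistance is R₁‖R₂ = 1.071 kΩ.
Fractional drop under load = R_th/(R_th + R_L) = 1.071 / (1.071 + 23.3) = 0.04396.
So the output falls by 4.40 %.

4.40 %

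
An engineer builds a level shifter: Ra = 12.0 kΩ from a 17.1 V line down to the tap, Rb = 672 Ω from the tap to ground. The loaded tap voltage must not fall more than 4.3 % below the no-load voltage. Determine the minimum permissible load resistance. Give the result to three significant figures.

R_L(min) ≈ 14.2 kΩ

Output resistance R_th = Ra‖Rb = (12000 × 672)/12670 = 636.4 Ω.
The fractional drop is R_th/(R_th + R_L); requiring this ≤ 0.0430 gives R_L ≥ R_th(1/0.0430 − 1) = 636.4 × 22.26 = 14.2 kΩ.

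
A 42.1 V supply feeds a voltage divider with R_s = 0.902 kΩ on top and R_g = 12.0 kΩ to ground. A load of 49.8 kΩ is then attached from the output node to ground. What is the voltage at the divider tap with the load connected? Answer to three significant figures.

V_out ≈ 38.5 V

The load sits in parallel with R_g: R_g‖R_L = (12000 × 49800) / (12000 + 49800) = 9670 Ω.
V_out = 42.1 × 9670 / (902 + 9670) = 42.1 × 9670/10570 = 38.5 V.
(Unloaded it would have been 39.2 V.)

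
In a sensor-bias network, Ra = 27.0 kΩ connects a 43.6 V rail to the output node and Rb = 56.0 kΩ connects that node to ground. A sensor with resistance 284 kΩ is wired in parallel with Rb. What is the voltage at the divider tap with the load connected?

V_out ≈ 27.6 V

The load sits in parallel with Rb: Rb‖R_L = (56.0 × 284) / (56.0 + 284) = 46.78 kΩ.
V_out = 43.6 × 46.78 / (27.0 + 46.78) = 43.6 × 46.78/73.78 = 27.6 V.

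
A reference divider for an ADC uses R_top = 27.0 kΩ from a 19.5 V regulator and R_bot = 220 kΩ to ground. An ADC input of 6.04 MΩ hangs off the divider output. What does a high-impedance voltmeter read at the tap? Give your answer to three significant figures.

V_out ≈ 17.3 V

The load sits in parallel with R_bot: R_bot‖R_L = (220 × 6040) / (220 + 6040) = 212.3 kΩ.
V_out = 19.5 × 212.3 / (27.0 + 212.3) = 19.5 × 212.3/239.3 = 17.3 V.
(Unloaded it would have been 17.4 V.)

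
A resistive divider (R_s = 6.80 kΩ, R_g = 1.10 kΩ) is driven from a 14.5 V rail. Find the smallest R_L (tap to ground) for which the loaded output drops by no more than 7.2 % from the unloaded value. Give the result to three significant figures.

Output resistance R_th = R_s‖R_g = (6800 × 1100)/7900 = 946.8 Ω.
The fractional drop is R_th/(R_th + R_L); requiring this ≤ 0.0720 gives R_L ≥ R_th(1/0.0720 − 1) = 946.8 × 12.89 = 12.2 kΩ.

R_L(min) ≈ 12.2 kΩ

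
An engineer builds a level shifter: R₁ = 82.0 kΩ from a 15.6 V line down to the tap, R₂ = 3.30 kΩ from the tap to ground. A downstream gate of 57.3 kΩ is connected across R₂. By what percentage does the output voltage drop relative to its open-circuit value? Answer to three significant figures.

The divider's output (Thévenin) resistance is R₁‖R₂ = 3.172 kΩ.
Fractional drop under load = R_th/(R_th + R_L) = 3.172 / (3.172 + 57.3) = 0.05246.
So the output falls by 5.25 %.

5.25 %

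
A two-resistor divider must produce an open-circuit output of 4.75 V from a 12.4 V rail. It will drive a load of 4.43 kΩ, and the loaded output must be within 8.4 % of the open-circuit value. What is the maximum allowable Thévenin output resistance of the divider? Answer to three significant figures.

Loading drop = R_th/(R_th + R_L) ≤ 0.0840, so R_th ≤ R_L · ε/(1−ε) = 4.43 kΩ × 0.0840/0.9160 = 406 Ω.

R_th ≤ 406 Ω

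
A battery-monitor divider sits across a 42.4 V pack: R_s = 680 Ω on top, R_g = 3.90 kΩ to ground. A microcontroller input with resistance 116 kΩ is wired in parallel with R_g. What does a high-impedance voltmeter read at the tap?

The load sits in parallel with R_g: R_g‖R_L = (3900 × 116000) / (3900 + 116000) = 3773 Ω.
V_out = 42.4 × 3773 / (680 + 3773) = 42.4 × 3773/4453 = 35.9 V.

V_out ≈ 35.9 V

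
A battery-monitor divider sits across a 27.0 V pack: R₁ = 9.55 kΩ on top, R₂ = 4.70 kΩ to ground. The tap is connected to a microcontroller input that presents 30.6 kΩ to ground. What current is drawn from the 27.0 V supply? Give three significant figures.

I ≈ 1.98 mA

R₂‖R_L = 4.074 kΩ, so the source sees R₁ + R₂‖R_L = 13.62 kΩ.
I = 27.0 V / 13.62 kΩ = 1.98 mA.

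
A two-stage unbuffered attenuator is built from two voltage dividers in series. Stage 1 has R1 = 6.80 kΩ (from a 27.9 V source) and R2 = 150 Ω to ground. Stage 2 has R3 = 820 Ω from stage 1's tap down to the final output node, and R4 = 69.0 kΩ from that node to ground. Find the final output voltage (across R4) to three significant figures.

V_out ≈ 0.594 V

Stage 2 presents R3+R4 = 69820 Ω as a load on stage 1's tap.
Stage 1's lower leg becomes R2‖(R3+R4) = 149.7 Ω, so V_mid = 27.9 × 149.7/6950 = 0.6009 V.
Stage 2 is itself unloaded: V_out = V_mid × R4/(R3+R4) = 0.6009 × 69000/69820 = 0.594 V.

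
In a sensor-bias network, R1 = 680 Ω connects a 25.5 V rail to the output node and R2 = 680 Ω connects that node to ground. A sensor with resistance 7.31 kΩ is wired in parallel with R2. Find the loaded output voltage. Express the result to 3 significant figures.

The load sits in parallel with R2: R2‖R_L = (680 × 7310) / (680 + 7310) = 622.1 Ω.
V_out = 25.5 × 622.1 / (680 + 622.1) = 25.5 × 622.1/1302 = 12.2 V.

V_out ≈ 12.2 V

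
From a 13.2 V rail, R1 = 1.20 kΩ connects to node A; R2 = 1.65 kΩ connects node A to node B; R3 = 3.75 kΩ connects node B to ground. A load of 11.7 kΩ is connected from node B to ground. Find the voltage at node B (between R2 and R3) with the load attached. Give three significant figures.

V ≈ 6.59 V

At node B, R3 is in parallel with the load: R3‖R_L = 2.840 kΩ.
Below node A the resistance is R2 + (R3‖R_L) = 4.490 kΩ, so V_A = 13.2 × 4.490/5.690 = 10.42 V.
Then V_B = V_A × (R3‖R_L)/(R2 + R3‖R_L) = 10.42 × 2.840/4.490 = 6.59 V.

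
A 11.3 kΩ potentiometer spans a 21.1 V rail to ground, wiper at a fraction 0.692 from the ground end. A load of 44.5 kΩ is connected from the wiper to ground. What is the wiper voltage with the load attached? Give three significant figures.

The wiper splits the pot into (1−α)R = 3.480 kΩ above and αR = 7.820 kΩ below.
Lower section ‖ load = 6.651 kΩ.
V_wiper = 21.1 × 6.651/(3.480 + 6.651) = 13.9 V.

V ≈ 13.9 V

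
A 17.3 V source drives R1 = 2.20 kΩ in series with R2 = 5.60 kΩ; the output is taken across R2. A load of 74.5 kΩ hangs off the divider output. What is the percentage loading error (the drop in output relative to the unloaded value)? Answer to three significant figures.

2.08 %

The divider's output (Thévenin) resistance is R1‖R2 = 1.579 kΩ.
Fractional drop under load = R_th/(R_th + R_L) = 1.579 / (1.579 + 74.5) = 0.02076.
So the output falls by 2.08 %.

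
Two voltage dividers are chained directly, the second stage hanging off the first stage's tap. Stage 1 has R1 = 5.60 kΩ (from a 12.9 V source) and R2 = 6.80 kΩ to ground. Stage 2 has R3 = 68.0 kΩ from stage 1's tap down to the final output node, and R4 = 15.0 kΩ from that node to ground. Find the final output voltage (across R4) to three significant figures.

V_out ≈ 1.23 V

Stage 2 presents R3+R4 = 83.00 kΩ as a load on stage 1's tap.
Stage 1's lower leg becomes R2‖(R3+R4) = 6.285 kΩ, so V_mid = 12.9 × 6.285/11.89 = 6.822 V.
Stage 2 is itself unloaded: V_out = V_mid × R4/(R3+R4) = 6.822 × 15.0/83.00 = 1.23 V.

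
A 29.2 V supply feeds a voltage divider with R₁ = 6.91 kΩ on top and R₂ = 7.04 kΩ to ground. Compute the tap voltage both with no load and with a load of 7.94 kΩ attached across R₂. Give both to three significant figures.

Open-circuit: V = 29.2 × 7.04/(6.91 + 7.04) = 14.7 V.
With the load, R₂ becomes R₂‖R_L = 3.731 kΩ, so V = 29.2 × 3.731/10.64 = 10.2 V.

Unloaded: 14.7 V; loaded: 10.2 V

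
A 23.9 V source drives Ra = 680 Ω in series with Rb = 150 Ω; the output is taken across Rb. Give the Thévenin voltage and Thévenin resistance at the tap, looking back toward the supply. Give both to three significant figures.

V_th = 4.32 V, R_th = 123 Ω

V_th is the open-circuit tap voltage: 23.9 × 150/(680 + 150) = 4.32 V.
With the supply zeroed, Ra and Rb appear in parallel from the tap: R_th = Ra‖Rb = (680 × 150)/830.0 = 123 Ω.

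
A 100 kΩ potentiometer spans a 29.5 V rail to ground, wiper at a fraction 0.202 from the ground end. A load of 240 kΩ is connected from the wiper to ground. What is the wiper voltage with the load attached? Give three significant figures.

V ≈ 5.58 V

The wiper splits the pot into (1−α)R = 79.80 kΩ above and αR = 20.20 kΩ below.
Lower section ‖ load = 18.63 kΩ.
V_wiper = 29.5 × 18.63/(79.80 + 18.63) = 5.58 V.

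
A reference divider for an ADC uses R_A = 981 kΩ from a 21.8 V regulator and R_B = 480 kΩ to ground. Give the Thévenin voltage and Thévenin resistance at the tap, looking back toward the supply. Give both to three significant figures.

V_th is the open-circuit tap voltage: 21.8 × 480/(981 + 480) = 7.16 V.
With the supply zeroed, R_A and R_B appear in parallel from the tap: R_th = R_A‖R_B = (981 × 480)/1461 = 322 kΩ.

V_th = 7.16 V, R_th = 322 kΩ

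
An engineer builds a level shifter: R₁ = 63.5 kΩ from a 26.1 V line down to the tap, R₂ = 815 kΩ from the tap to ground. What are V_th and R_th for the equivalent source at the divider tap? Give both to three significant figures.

V_th is the open-circuit tap voltage: 26.1 × 815/(63.5 + 815) = 24.2 V.
With the supply zeroed, R₁ and R₂ appear in parallel from the tap: R_th = R₁‖R₂ = (63.5 × 815)/878.5 = 58.9 kΩ.

V_th = 24.2 V, R_th = 58.9 kΩ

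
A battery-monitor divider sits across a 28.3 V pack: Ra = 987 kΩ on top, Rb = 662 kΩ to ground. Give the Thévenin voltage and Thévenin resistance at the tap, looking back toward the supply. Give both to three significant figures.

V_th is the open-circuit tap voltage: 28.3 × 662/(987 + 662) = 11.4 V.
With the supply zeroed, Ra and Rb appear in parallel from the tap: R_th = Ra‖Rb = (987 × 662)/1649 = 396 kΩ.

V_th = 11.4 V, R_th = 396 kΩ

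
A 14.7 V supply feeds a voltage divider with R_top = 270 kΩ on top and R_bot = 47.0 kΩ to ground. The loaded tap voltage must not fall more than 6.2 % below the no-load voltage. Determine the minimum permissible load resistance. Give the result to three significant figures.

Output resistance R_th = R_top‖R_bot = (270 × 47.0)/317.0 = 40.03 kΩ.
The fractional drop is R_th/(R_th + R_L); requiring this ≤ 0.0620 gives R_L ≥ R_th(1/0.0620 − 1) = 40.03 × 15.13 = 606 kΩ.

R_L(min) ≈ 606 kΩ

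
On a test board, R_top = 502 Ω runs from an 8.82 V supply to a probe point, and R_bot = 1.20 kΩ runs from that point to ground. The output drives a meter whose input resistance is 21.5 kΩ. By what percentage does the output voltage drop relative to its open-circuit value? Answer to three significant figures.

The divider's output (Thévenin) resistance is R_top‖R_bot = 353.9 Ω.
Fractional drop under load = R_th/(R_th + R_L) = 353.9 / (353.9 + 21500) = 0.01620.
So the output falls by 1.62 %.

1.62 %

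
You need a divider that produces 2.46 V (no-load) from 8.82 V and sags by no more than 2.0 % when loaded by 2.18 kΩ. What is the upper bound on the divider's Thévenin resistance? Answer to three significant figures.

R_th ≤ 44.5 Ω

Loading drop = R_th/(R_th + R_L) ≤ 0.0200, so R_th ≤ R_L · ε/(1−ε) = 2.18 kΩ × 0.0200/0.9800 = 44.5 Ω.
(Any R1, R2 with R2/(R1+R2) = 0.279 and R1‖R2 ≤ 44.5 Ω will meet the spec.)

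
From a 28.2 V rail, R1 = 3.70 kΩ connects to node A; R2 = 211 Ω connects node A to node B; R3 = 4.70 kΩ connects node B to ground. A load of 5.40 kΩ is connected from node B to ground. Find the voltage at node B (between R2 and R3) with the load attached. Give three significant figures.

At node B, R3 is in parallel with the load: R3‖R_L = 2513 Ω.
Below node A the resistance is R2 + (R3‖R_L) = 2724 Ω, so V_A = 28.2 × 2724/6424 = 11.96 V.
Then V_B = V_A × (R3‖R_L)/(R2 + R3‖R_L) = 11.96 × 2513/2724 = 11.0 V.

V ≈ 11.0 V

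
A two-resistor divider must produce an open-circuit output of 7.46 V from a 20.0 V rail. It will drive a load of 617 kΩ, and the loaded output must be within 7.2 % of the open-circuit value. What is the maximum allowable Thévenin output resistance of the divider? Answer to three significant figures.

Loading drop = R_th/(R_th + R_L) ≤ 0.0720, so R_th ≤ R_L · ε/(1−ε) = 617 kΩ × 0.0720/0.9280 = 47.9 kΩ.
(Any R1, R2 with R2/(R1+R2) = 0.373 and R1‖R2 ≤ 47.9 kΩ will meet the spec.)

R_th ≤ 47.9 kΩ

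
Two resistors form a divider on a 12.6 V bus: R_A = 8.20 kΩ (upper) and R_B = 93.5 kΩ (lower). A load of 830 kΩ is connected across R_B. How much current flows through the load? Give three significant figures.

I_L ≈ 0.0138 mA

R_B‖R_L = 84.03 kΩ; V_out = 12.6 × 84.03/92.23 = 11.48 V.
I_L = V_out / R_L = 11.48 / 830 kΩ = 0.0138 mA.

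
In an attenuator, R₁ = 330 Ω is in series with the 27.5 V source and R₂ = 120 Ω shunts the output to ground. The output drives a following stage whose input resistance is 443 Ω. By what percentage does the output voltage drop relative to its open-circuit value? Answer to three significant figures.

The divider's output (Thévenin) resistance is R₁‖R₂ = 88.00 Ω.
Fractional drop under load = R_th/(R_th + R_L) = 88.00 / (88.00 + 443) = 0.1657.
So the output falls by 16.6 %.

16.6 %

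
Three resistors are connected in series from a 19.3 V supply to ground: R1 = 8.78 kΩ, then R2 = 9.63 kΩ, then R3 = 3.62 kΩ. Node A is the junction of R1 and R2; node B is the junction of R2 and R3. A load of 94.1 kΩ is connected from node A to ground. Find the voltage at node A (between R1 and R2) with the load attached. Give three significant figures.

V ≈ 11.0 V

Below node A the series string R2+R3 = 13.25 kΩ sits in parallel with the 94.1 kΩ load: 11.61 kΩ.
V_A = 19.3 × 11.61/(8.78 + 11.61) = 11.0 V.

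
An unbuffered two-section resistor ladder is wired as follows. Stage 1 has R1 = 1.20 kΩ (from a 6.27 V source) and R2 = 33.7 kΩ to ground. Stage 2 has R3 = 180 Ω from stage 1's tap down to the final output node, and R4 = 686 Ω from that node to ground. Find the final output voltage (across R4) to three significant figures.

Stage 2 presents R3+R4 = 866.0 Ω as a load on stage 1's tap.
Stage 1's lower leg becomes R2‖(R3+R4) = 844.3 Ω, so V_mid = 6.27 × 844.3/2044 = 2.590 V.
Stage 2 is itself unloaded: V_out = V_mid × R4/(R3+R4) = 2.590 × 686/866.0 = 2.05 V.

V_out ≈ 2.05 V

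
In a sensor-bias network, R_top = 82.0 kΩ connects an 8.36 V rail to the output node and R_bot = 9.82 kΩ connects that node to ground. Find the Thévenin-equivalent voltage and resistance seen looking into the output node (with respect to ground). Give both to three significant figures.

V_th is the open-circuit tap voltage: 8.36 × 9.82/(82.0 + 9.82) = 0.894 V.
With the supply zeroed, R_top and R_bot appear in parallel from the tap: R_th = R_top‖R_bot = (82.0 × 9.82)/91.82 = 8.77 kΩ.

V_th = 0.894 V, R_th = 8.77 kΩ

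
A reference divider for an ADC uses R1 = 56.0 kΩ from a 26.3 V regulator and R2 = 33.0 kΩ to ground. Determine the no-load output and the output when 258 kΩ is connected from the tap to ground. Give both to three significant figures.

Unloaded: 9.75 V; loaded: 9.03 V

Open-circuit: V = 26.3 × 33.0/(56.0 + 33.0) = 9.75 V.
With the load, R2 becomes R2‖R_L = 29.26 kΩ, so V = 26.3 × 29.26/85.26 = 9.03 V.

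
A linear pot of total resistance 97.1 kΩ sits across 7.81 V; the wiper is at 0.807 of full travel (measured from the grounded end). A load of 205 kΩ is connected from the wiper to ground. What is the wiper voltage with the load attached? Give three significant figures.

V ≈ 5.87 V

The wiper splits the pot into (1−α)R = 18.74 kΩ above and αR = 78.36 kΩ below.
Lower section ‖ load = 56.69 kΩ.
V_wiper = 7.81 × 56.69/(18.74 + 56.69) = 5.87 V.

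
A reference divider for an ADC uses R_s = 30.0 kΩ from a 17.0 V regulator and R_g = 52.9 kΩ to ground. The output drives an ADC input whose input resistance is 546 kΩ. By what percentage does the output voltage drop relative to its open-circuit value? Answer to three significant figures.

3.39 %

The divider's output (Thévenin) resistance is R_s‖R_g = 19.14 kΩ.
Fractional drop under load = R_th/(R_th + R_L) = 19.14 / (19.14 + 546) = 0.03387.
So the output falls by 3.39 %.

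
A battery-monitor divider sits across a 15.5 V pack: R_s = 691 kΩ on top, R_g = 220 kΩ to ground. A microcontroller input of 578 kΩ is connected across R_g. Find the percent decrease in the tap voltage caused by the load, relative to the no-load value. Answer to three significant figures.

22.4 %

The divider's output (Thévenin) resistance is R_s‖R_g = 166.9 kΩ.
Fractional drop under load = R_th/(R_th + R_L) = 166.9 / (166.9 + 578) = 0.2240.
So the output falls by 22.4 %.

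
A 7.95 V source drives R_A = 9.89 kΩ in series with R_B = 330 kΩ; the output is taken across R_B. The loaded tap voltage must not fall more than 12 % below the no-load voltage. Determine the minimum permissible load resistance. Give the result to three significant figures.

Output resistance R_th = R_A‖R_B = (9.89 × 330)/339.9 = 9.602 kΩ.
The fractional drop is R_th/(R_th + R_L); requiring this ≤ 0.120 gives R_L ≥ R_th(1/0.120 − 1) = 9.602 × 7.333 = 70.4 kΩ.

R_L(min) ≈ 70.4 kΩ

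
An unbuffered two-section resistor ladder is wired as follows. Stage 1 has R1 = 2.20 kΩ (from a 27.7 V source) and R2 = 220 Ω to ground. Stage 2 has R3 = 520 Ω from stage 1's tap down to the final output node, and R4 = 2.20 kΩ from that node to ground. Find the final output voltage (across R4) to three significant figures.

Stage 2 presents R3+R4 = 2720 Ω as a load on stage 1's tap.
Stage 1's lower leg becomes R2‖(R3+R4) = 203.5 Ω, so V_mid = 27.7 × 203.5/2404 = 2.346 V.
Stage 2 is itself unloaded: V_out = V_mid × R4/(R3+R4) = 2.346 × 2200/2720 = 1.90 V.

V_out ≈ 1.90 V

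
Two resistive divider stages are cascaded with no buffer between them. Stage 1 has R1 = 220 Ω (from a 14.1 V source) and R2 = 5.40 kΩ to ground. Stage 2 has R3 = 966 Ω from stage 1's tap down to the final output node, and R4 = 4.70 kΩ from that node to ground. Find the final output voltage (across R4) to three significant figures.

V_out ≈ 10.8 V

Stage 2 presents R3+R4 = 5666 Ω as a load on stage 1's tap.
Stage 1's lower leg becomes R2‖(R3+R4) = 2765 Ω, so V_mid = 14.1 × 2765/2985 = 13.06 V.
Stage 2 is itself unloaded: V_out = V_mid × R4/(R3+R4) = 13.06 × 4700/5666 = 10.8 V.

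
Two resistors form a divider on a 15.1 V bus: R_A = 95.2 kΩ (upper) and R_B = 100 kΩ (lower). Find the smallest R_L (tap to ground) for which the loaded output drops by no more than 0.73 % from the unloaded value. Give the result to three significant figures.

R_L(min) ≈ 6.63 MΩ

Output resistance R_th = R_A‖R_B = (95.2 × 100)/195.2 = 48.77 kΩ.
The fractional drop is R_th/(R_th + R_L); requiring this ≤ 0.00730 gives R_L ≥ R_th(1/0.00730 − 1) = 48.77 × 136.0 = 6.63 MΩ.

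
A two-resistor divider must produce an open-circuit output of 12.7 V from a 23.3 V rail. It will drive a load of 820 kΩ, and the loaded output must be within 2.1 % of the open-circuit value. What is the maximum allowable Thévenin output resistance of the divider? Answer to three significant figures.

R_th ≤ 17.6 kΩ

Loading drop = R_th/(R_th + R_L) ≤ 0.0210, so R_th ≤ R_L · ε/(1−ε) = 820 kΩ × 0.0210/0.9790 = 17.6 kΩ.
(Any R1, R2 with R2/(R1+R2) = 0.545 and R1‖R2 ≤ 17.6 kΩ will meet the spec.)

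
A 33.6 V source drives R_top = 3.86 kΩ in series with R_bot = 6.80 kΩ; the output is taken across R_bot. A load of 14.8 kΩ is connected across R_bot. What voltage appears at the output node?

The load sits in parallel with R_bot: R_bot‖R_L = (6.80 × 14.8) / (6.80 + 14.8) = 4.659 kΩ.
V_out = 33.6 × 4.659 / (3.86 + 4.659) = 33.6 × 4.659/8.519 = 18.4 V.
(Unloaded it would have been 21.4 V.)

V_out ≈ 18.4 V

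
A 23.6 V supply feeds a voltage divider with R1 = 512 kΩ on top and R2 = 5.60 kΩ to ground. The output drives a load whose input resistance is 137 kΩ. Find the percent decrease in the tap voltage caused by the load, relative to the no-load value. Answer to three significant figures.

The divider's output (Thévenin) resistance is R1‖R2 = 5.539 kΩ.
Fractional drop under load = R_th/(R_th + R_L) = 5.539 / (5.539 + 137) = 0.03886.
So the output falls by 3.89 %.

3.89 %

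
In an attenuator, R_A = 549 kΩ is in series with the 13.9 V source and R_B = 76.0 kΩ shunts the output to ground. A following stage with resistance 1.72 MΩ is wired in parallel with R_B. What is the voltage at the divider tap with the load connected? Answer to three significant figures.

V_out ≈ 1.63 V

The load sits in parallel with R_B: R_B‖R_L = (76.0 × 1720) / (76.0 + 1720) = 72.78 kΩ.
V_out = 13.9 × 72.78 / (549 + 72.78) = 13.9 × 72.78/621.8 = 1.63 V.
(Unloaded it would have been 1.69 V.)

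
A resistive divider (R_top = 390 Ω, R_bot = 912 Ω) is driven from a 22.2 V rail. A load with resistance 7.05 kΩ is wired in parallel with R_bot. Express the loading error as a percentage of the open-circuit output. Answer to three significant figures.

3.73 %

The divider's output (Thévenin) resistance is R_top‖R_bot = 273.2 Ω.
Fractional drop under load = R_th/(R_th + R_L) = 273.2 / (273.2 + 7050) = 0.03730.
So the output falls by 3.73 %.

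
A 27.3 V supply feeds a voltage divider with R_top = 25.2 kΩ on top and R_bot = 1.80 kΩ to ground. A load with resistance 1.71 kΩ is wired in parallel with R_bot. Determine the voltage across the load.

The load sits in parallel with R_bot: R_bot‖R_L = (1.80 × 1.71) / (1.80 + 1.71) = 0.8769 kΩ.
V_out = 27.3 × 0.8769 / (25.2 + 0.8769) = 27.3 × 0.8769/26.08 = 0.918 V.

V_out ≈ 0.918 V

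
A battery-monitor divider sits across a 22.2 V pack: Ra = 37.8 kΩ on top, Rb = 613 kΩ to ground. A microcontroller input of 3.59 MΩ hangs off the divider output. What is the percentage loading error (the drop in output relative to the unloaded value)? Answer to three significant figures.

0.982 %

The divider's output (Thévenin) resistance is Ra‖Rb = 35.60 kΩ.
Fractional drop under load = R_th/(R_th + R_L) = 35.60 / (35.60 + 3590) = 0.009820.
So the output falls by 0.982 %.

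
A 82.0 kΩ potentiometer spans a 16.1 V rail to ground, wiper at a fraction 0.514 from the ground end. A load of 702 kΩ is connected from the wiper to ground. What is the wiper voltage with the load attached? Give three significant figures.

The wiper splits the pot into (1−α)R = 39.85 kΩ above and αR = 42.15 kΩ below.
Lower section ‖ load = 39.76 kΩ.
V_wiper = 16.1 × 39.76/(39.85 + 39.76) = 8.04 V.

V ≈ 8.04 V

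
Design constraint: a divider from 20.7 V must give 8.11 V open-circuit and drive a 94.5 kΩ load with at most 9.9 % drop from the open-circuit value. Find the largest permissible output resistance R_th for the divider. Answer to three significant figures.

Loading drop = R_th/(R_th + R_L) ≤ 0.0990, so R_th ≤ R_L · ε/(1−ε) = 94.5 kΩ × 0.0990/0.9010 = 10.4 kΩ.

R_th ≤ 10.4 kΩ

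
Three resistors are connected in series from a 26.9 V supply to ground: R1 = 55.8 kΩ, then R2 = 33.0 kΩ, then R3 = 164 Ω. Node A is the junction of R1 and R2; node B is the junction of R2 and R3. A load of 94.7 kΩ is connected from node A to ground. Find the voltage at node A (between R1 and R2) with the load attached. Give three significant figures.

Below node A the series string R2+R3 = 33160 Ω sits in parallel with the 94700 Ω load: 24560 Ω.
V_A = 26.9 × 24560/(55800 + 24560) = 8.22 V.

V ≈ 8.22 V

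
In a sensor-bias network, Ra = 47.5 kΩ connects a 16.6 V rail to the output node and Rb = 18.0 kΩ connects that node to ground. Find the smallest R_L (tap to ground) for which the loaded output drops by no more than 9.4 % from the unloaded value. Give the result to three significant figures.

R_L(min) ≈ 126 kΩ

Output resistance R_th = Ra‖Rb = (47.5 × 18.0)/65.50 = 13.05 kΩ.
The fractional drop is R_th/(R_th + R_L); requiring this ≤ 0.0940 gives R_L ≥ R_th(1/0.0940 − 1) = 13.05 × 9.638 = 126 kΩ.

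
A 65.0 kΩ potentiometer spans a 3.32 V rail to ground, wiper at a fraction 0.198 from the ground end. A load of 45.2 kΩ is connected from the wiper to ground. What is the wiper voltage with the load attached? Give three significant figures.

V ≈ 0.535 V

The wiper splits the pot into (1−α)R = 52.13 kΩ above and αR = 12.87 kΩ below.
Lower section ‖ load = 10.02 kΩ.
V_wiper = 3.32 × 10.02/(52.13 + 10.02) = 0.535 V.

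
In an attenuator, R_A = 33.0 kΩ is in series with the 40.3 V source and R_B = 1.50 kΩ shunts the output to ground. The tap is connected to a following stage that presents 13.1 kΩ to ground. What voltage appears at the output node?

The load sits in parallel with R_B: R_B‖R_L = (1.50 × 13.1) / (1.50 + 13.1) = 1.346 kΩ.
V_out = 40.3 × 1.346 / (33.0 + 1.346) = 40.3 × 1.346/34.35 = 1.58 V.

V_out ≈ 1.58 V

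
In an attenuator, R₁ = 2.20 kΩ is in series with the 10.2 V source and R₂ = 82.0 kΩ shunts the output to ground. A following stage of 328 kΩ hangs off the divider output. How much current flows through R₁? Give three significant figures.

R₂‖R_L = 65.60 kΩ, so the source sees R₁ + R₂‖R_L = 67.80 kΩ.
I = 10.2 V / 67.80 kΩ = 0.150 mA.

I ≈ 0.150 mA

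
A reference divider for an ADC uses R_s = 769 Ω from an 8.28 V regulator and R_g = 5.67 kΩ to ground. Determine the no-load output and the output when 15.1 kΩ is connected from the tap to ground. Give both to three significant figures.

Unloaded: 7.29 V; loaded: 6.98 V

Open-circuit: V = 8.28 × 5670/(769 + 5670) = 7.29 V.
With the load, R_g becomes R_g‖R_L = 4122 Ω, so V = 8.28 × 4122/4891 = 6.98 V.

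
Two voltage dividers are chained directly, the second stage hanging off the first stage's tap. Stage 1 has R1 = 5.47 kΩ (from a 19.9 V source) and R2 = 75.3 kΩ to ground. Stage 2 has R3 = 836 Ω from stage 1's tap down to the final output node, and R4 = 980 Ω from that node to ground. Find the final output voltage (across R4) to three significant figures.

V_out ≈ 2.63 V

Stage 2 presents R3+R4 = 1816 Ω as a load on stage 1's tap.
Stage 1's lower leg becomes R2‖(R3+R4) = 1773 Ω, so V_mid = 19.9 × 1773/7243 = 4.872 V.
Stage 2 is itself unloaded: V_out = V_mid × R4/(R3+R4) = 4.872 × 980/1816 = 2.63 V.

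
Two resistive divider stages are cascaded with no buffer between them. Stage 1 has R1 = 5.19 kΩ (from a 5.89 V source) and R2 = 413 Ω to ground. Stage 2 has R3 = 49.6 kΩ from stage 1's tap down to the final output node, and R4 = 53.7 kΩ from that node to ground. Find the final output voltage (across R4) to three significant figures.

V_out ≈ 0.225 V

Stage 2 presents R3+R4 = 103300 Ω as a load on stage 1's tap.
Stage 1's lower leg becomes R2‖(R3+R4) = 411.4 Ω, so V_mid = 5.89 × 411.4/5601 = 0.4326 V.
Stage 2 is itself unloaded: V_out = V_mid × R4/(R3+R4) = 0.4326 × 53700/103300 = 0.225 V.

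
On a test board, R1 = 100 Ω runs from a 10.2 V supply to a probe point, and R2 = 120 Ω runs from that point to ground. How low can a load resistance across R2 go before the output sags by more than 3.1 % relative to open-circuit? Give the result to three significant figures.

Output resistance R_th = R1‖R2 = (100 × 120)/220.0 = 54.55 Ω.
The fractional drop is R_th/(R_th + R_L); requiring this ≤ 0.0310 gives R_L ≥ R_th(1/0.0310 − 1) = 54.55 × 31.26 = 1.70 kΩ.

R_L(min) ≈ 1.70 kΩ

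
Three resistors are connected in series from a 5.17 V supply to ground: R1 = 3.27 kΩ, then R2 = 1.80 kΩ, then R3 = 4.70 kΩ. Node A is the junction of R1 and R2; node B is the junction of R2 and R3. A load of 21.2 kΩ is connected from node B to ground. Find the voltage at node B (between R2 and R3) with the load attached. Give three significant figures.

At node B, R3 is in parallel with the load: R3‖R_L = 3.847 kΩ.
Below node A the resistance is R2 + (R3‖R_L) = 5.647 kΩ, so V_A = 5.17 × 5.647/8.917 = 3.274 V.
Then V_B = V_A × (R3‖R_L)/(R2 + R3‖R_L) = 3.274 × 3.847/5.647 = 2.23 V.

V ≈ 2.23 V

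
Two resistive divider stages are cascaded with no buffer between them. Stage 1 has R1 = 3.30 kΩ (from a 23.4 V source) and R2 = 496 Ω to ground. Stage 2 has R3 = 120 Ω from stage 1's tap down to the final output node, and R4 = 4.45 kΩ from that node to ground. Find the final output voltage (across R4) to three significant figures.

V_out ≈ 2.72 V

Stage 2 presents R3+R4 = 4570 Ω as a load on stage 1's tap.
Stage 1's lower leg becomes R2‖(R3+R4) = 447.4 Ω, so V_mid = 23.4 × 447.4/3747 = 2.794 V.
Stage 2 is itself unloaded: V_out = V_mid × R4/(R3+R4) = 2.794 × 4450/4570 = 2.72 V.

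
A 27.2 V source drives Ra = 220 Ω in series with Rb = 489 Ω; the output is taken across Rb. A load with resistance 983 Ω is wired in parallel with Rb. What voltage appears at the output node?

V_out ≈ 16.3 V

The load sits in parallel with Rb: Rb‖R_L = (489 × 983) / (489 + 983) = 326.6 Ω.
V_out = 27.2 × 326.6 / (220 + 326.6) = 27.2 × 326.6/546.6 = 16.3 V.
(Unloaded it would have been 18.8 V.)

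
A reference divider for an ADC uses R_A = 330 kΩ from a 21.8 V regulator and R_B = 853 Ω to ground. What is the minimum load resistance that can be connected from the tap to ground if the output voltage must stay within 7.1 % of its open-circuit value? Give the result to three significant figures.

R_L(min) ≈ 11.1 kΩ

Output resistance R_th = R_A‖R_B = (330000 × 853)/330900 = 850.8 Ω.
The fractional drop is R_th/(R_th + R_L); requiring this ≤ 0.0710 gives R_L ≥ R_th(1/0.0710 − 1) = 850.8 × 13.08 = 11.1 kΩ.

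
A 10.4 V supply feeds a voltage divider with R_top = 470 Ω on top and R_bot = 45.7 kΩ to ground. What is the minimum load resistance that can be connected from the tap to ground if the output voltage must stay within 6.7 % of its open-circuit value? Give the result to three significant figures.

R_L(min) ≈ 6.48 kΩ

Output resistance R_th = R_top‖R_bot = (470 × 45700)/46170 = 465.2 Ω.
The fractional drop is R_th/(R_th + R_L); requiring this ≤ 0.0670 gives R_L ≥ R_th(1/0.0670 − 1) = 465.2 × 13.93 = 6.48 kΩ.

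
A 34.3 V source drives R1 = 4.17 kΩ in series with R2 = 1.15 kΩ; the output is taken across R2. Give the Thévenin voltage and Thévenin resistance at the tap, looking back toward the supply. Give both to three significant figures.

V_th = 7.41 V, R_th = 901 Ω

V_th is the open-circuit tap voltage: 34.3 × 1.15/(4.17 + 1.15) = 7.41 V.
With the supply zeroed, R1 and R2 appear in parallel from the tap: R_th = R1‖R2 = (4.17 × 1.15)/5.320 = 901 Ω.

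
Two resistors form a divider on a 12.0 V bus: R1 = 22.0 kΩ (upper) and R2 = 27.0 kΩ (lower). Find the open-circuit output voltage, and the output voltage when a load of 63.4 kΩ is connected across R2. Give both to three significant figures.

Open-circuit: V = 12.0 × 27.0/(22.0 + 27.0) = 6.61 V.
With the load, R2 becomes R2‖R_L = 18.94 kΩ, so V = 12.0 × 18.94/40.94 = 5.55 V.

Unloaded: 6.61 V; loaded: 5.55 V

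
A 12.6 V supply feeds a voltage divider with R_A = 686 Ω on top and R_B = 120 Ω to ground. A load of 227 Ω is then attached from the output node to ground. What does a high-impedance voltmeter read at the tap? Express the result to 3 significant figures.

V_out ≈ 1.29 V

The load sits in parallel with R_B: R_B‖R_L = (120 × 227) / (120 + 227) = 78.50 Ω.
V_out = 12.6 × 78.50 / (686 + 78.50) = 12.6 × 78.50/764.5 = 1.29 V.
(Unloaded it would have been 1.88 V.)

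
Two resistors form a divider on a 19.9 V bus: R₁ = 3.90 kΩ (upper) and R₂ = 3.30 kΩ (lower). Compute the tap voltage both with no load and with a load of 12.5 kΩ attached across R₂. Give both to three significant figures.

Open-circuit: V = 19.9 × 3.30/(3.90 + 3.30) = 9.12 V.
With the load, R₂ becomes R₂‖R_L = 2.611 kΩ, so V = 19.9 × 2.611/6.511 = 7.98 V.

Unloaded: 9.12 V; loaded: 7.98 V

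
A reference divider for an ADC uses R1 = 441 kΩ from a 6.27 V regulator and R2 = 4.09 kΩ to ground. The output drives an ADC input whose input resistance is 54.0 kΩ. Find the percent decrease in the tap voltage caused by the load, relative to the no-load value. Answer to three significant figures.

6.98 %

The divider's output (Thévenin) resistance is R1‖R2 = 4.052 kΩ.
Fractional drop under load = R_th/(R_th + R_L) = 4.052 / (4.052 + 54.0) = 0.06981.
So the output falls by 6.98 %.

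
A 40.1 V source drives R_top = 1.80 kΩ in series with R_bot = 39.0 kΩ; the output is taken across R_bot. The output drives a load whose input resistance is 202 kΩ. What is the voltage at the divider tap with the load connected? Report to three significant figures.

V_out ≈ 38.0 V

The load sits in parallel with R_bot: R_bot‖R_L = (39.0 × 202) / (39.0 + 202) = 32.69 kΩ.
V_out = 40.1 × 32.69 / (1.80 + 32.69) = 40.1 × 32.69/34.49 = 38.0 V.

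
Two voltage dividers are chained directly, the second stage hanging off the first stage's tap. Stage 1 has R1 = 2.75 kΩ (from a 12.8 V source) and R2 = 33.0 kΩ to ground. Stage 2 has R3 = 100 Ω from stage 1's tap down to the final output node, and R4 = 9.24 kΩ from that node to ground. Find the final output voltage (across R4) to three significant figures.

Stage 2 presents R3+R4 = 9340 Ω as a load on stage 1's tap.
Stage 1's lower leg becomes R2‖(R3+R4) = 7280 Ω, so V_mid = 12.8 × 7280/10030 = 9.290 V.
Stage 2 is itself unloaded: V_out = V_mid × R4/(R3+R4) = 9.290 × 9240/9340 = 9.19 V.

V_out ≈ 9.19 V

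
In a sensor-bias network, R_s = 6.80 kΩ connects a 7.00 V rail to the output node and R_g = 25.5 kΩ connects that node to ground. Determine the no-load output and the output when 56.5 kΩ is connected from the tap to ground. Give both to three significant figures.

Open-circuit: V = 7.00 × 25.5/(6.80 + 25.5) = 5.53 V.
With the load, R_g becomes R_g‖R_L = 17.57 kΩ, so V = 7.00 × 17.57/24.37 = 5.05 V.

Unloaded: 5.53 V; loaded: 5.05 V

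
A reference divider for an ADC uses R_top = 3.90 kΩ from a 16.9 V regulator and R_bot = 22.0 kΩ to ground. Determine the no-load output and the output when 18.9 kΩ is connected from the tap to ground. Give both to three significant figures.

Unloaded: 14.4 V; loaded: 12.2 V

Open-circuit: V = 16.9 × 22.0/(3.90 + 22.0) = 14.4 V.
With the load, R_bot becomes R_bot‖R_L = 10.17 kΩ, so V = 16.9 × 10.17/14.07 = 12.2 V.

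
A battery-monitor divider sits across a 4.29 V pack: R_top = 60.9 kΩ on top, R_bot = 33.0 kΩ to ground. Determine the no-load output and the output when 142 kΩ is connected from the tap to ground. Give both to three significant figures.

Open-circuit: V = 4.29 × 33.0/(60.9 + 33.0) = 1.51 V.
With the load, R_bot becomes R_bot‖R_L = 26.78 kΩ, so V = 4.29 × 26.78/87.68 = 1.31 V.

Unloaded: 1.51 V; loaded: 1.31 V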